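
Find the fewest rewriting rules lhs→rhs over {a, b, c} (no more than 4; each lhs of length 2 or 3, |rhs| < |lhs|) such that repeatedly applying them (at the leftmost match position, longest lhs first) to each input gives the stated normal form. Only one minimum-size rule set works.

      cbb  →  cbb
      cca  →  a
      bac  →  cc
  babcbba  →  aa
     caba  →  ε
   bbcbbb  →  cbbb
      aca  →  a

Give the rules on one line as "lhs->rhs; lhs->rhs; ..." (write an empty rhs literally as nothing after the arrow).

  | cbb
  | cca => ca => a
  | bac => cc
  | babcbba => cbcbba => cabba => abba => abc => aa

ac->; ba->c; bc->a; ca->a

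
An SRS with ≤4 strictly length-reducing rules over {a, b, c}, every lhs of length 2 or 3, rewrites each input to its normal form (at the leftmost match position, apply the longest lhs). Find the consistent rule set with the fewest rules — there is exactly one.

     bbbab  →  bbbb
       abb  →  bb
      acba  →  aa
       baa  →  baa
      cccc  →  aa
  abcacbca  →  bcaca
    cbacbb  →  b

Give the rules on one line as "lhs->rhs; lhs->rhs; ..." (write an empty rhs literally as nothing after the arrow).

  | bbbab => bbbb
  | abb => bb
  | acba => aa
  | baa

ab->b; cb->; cc->a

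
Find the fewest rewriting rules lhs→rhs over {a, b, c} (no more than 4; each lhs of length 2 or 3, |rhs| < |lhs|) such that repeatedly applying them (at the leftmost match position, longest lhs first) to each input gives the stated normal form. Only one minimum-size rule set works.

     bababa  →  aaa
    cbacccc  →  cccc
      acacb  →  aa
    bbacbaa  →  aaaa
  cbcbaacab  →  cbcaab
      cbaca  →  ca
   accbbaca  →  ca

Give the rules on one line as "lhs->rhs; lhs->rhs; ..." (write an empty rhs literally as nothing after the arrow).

ac->; acb->aa; ba->a

  | bababa => ababa => aaba => aaa
  | cbacccc => cacccc => cccc
  | acacb => acb => aa
  | bbacbaa => bacbaa => acbaa => aaaa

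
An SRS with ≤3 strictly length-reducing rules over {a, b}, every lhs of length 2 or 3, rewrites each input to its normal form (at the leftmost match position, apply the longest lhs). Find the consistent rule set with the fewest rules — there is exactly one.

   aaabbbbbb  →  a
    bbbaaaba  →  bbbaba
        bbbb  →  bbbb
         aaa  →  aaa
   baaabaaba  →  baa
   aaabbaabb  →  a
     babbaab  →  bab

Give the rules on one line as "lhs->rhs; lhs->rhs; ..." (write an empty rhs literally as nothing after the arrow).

aab->b; abb->a

  | aaabbbbbb => abbbbbb => abbbb => abb => a
  | bbbaaaba => bbbaba
  | bbbb
  | aaa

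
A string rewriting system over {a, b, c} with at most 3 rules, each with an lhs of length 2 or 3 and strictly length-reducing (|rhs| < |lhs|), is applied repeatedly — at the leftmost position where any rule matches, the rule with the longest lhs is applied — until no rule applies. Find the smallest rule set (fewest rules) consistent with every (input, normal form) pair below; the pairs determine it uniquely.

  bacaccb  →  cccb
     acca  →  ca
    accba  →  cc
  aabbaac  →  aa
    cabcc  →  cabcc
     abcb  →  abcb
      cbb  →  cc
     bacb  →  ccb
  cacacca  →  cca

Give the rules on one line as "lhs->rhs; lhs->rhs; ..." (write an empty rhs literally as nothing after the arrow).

  | bacaccb => ccaccb => cccb
  | acca => ca
  | accba => cba => cc
  | aabbaac => aacaac => aaac => aa

ac->; ba->c; bb->c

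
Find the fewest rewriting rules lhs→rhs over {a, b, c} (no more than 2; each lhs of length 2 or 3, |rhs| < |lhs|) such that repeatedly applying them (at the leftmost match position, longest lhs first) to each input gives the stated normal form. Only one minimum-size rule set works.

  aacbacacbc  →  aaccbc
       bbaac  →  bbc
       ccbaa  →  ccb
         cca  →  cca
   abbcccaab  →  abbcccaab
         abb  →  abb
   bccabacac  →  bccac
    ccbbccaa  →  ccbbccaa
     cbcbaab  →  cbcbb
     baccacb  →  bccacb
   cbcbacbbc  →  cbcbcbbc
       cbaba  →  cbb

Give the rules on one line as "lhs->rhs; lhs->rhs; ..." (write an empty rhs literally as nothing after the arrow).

ba->b; bca->

  | aacbacacbc => aacbcacbc => aaccbc
  | bbaac => bbac => bbc
  | ccbaa => ccba => ccb
  | cca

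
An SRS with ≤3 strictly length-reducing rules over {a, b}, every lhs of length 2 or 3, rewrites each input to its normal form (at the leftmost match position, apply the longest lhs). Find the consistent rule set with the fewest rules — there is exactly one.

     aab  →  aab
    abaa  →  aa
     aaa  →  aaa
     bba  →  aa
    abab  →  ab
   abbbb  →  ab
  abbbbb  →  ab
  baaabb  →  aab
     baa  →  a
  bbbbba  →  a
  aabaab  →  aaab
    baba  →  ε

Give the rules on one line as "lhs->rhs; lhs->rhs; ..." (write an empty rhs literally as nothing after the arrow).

  | aab
  | abaa => aa
  | aaa
  | bba => aa

abb->ab; ba->; bb->a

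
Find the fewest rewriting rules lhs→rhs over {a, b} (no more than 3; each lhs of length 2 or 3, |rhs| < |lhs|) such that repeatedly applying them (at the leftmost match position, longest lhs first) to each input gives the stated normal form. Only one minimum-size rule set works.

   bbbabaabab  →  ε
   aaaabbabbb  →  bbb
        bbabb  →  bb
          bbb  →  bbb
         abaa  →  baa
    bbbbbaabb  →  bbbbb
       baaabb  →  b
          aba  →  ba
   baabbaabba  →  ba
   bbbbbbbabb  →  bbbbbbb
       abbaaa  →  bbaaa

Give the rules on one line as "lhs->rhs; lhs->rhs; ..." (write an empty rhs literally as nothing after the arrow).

  | bbbabaabab => bbaabab => bbabab => bab => ε
  | aaaabbabbb => aaabbabbb => aabbabbb => abbabbb => bbabbb => bbb
  | bbabb => bb
  | bbb

ab->b; bab->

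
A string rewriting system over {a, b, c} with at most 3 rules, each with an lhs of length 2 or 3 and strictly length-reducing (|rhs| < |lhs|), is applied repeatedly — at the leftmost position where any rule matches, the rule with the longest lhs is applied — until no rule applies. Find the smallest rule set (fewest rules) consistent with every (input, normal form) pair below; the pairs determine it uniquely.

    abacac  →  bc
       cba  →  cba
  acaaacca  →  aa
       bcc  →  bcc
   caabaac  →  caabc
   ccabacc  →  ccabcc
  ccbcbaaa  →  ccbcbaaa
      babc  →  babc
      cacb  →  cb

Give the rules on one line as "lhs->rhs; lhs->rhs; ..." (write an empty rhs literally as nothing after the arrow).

aba->ab; ac->; bca->cb

  | abacac => abcac => acbc => bc
  | cba
  | acaaacca => aaacca => aaca => aa
  | bcc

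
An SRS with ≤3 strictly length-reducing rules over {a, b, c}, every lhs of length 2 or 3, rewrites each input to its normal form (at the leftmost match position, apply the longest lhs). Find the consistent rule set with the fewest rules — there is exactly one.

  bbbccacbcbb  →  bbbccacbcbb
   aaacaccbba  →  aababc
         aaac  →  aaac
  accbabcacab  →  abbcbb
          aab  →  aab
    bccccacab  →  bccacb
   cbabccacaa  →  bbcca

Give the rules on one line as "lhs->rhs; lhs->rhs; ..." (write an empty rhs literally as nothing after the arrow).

aca->b; cba->bc; ccb->ac

  | bbbccacbcbb
  | aaacaccbba => aabccbba => aabacba => aababc
  | aaac
  | accbabcacab => aacabcacab => abbcacab => abbcbb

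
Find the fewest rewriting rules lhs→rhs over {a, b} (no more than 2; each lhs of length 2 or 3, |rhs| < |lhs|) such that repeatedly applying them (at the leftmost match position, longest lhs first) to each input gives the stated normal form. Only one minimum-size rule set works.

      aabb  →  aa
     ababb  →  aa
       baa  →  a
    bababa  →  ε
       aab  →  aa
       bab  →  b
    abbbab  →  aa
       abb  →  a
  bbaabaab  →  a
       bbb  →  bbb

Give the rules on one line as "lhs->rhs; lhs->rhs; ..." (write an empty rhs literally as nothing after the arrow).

ab->a; ba->

  | aabb => aab => aa
  | ababb => aabb => aab => aa
  | baa => a
  | bababa => baba => ba => ε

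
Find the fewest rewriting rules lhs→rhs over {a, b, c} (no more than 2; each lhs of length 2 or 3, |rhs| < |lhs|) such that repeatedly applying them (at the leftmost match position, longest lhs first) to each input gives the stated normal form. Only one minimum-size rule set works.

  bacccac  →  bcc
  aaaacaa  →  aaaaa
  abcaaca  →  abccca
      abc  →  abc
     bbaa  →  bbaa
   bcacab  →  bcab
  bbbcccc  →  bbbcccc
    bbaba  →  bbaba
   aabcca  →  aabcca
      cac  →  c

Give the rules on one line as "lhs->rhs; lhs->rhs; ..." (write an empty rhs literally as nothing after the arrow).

ac->; caa->cc

  | bacccac => bccac => bcc
  | aaaacaa => aaaaa
  | abcaaca => abccca
  | abc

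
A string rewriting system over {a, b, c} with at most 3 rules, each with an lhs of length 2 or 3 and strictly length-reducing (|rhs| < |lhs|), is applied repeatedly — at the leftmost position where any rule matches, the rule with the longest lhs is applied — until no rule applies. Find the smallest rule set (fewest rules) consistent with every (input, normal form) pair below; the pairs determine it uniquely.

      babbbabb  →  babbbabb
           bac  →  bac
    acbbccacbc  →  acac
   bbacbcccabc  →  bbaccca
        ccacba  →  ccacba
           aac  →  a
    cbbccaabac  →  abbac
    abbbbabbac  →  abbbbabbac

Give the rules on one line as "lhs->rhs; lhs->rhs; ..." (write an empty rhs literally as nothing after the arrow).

aac->a; bc->; caa->ab

  | babbbabb
  | bac
  | acbbccacbc => acbcacbc => acacbc => acac
  | bbacbcccabc => bbacccabc => bbaccca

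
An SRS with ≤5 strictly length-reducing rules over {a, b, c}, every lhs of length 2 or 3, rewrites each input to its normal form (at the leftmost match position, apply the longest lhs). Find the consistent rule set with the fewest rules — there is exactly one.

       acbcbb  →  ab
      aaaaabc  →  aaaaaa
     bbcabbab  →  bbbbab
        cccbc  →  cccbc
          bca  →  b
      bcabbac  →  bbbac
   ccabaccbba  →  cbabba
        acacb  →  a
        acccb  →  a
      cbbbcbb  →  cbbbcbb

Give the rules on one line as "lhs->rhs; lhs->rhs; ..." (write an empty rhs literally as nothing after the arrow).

  | acbcbb => acbb => ab
  | aaaaabc => aaaaaa
  | bbcabbab => bbbbab
  | cccbc

abc->aa; acb->a; acc->a; ca->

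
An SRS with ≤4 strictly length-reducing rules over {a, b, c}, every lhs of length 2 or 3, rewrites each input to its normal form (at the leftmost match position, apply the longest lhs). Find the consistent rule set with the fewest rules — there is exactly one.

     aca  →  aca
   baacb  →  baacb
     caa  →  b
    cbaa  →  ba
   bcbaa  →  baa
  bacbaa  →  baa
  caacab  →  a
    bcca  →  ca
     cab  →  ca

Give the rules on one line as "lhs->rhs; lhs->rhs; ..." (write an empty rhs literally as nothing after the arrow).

ab->a; bc->; caa->b; cba->b

  | aca
  | baacb
  | caa => b
  | cbaa => ba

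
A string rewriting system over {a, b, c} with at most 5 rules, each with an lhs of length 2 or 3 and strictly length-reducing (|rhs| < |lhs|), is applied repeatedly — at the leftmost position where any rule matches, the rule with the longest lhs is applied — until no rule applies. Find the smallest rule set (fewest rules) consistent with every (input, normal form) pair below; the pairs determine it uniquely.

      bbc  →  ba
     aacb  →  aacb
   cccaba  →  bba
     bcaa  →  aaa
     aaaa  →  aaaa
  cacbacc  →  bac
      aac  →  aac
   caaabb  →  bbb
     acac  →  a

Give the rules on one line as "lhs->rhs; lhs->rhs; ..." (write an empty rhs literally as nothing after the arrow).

ab->b; bc->a; ca->b; cc->c

  | bbc => ba
  | aacb
  | cccaba => ccaba => caba => bba
  | bcaa => aaa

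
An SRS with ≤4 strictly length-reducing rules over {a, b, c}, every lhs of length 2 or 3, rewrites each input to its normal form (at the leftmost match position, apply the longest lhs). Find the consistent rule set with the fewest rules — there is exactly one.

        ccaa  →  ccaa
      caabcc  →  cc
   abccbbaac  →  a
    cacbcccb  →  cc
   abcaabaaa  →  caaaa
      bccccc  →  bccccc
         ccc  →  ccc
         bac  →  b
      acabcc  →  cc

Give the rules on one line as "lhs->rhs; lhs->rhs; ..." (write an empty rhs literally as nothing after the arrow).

  | ccaa
  | caabcc => cacc => cc
  | abccbbaac => ccbbaac => cbaac => aac => a
  | cacbcccb => cbcccb => cccb => cc

ab->; ac->; cb->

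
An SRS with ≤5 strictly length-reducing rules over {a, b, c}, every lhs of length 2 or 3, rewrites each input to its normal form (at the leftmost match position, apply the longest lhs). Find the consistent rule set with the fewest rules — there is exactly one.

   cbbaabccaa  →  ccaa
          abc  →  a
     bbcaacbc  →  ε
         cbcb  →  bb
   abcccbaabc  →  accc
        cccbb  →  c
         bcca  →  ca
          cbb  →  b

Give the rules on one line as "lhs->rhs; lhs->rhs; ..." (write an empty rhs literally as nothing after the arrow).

  | cbbaabccaa => baabccaa => bcccaa => ccaa
  | abc => a
  | bbcaacbc => baacbc => baab => bc => ε
  | cbcb => bb

aab->c; bc->; cb->; cbc->b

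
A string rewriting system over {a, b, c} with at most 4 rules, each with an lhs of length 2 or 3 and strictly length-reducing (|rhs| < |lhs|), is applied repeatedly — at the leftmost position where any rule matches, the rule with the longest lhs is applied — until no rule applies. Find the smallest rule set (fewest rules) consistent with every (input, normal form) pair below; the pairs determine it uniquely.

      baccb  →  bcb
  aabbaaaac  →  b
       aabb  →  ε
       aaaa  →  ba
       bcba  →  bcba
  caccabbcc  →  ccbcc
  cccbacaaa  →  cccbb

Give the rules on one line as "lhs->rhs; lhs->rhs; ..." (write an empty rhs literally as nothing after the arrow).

aaa->b; ab->; ac->

  | baccb => bcb
  | aabbaaaac => abaaaac => aaaac => bac => b
  | aabb => ab => ε
  | aaaa => ba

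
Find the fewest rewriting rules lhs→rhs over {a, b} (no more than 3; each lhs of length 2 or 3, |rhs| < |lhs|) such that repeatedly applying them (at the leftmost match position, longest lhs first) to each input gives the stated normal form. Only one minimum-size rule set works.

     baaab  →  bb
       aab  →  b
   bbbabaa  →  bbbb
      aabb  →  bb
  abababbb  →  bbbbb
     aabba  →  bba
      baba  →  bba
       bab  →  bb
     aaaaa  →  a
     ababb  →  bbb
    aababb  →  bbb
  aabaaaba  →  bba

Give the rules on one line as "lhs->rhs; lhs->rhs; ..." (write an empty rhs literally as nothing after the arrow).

  | baaab => bab => bb
  | aab => b
  | bbbabaa => bbbbaa => bbbb
  | aabb => bb

aa->; ab->b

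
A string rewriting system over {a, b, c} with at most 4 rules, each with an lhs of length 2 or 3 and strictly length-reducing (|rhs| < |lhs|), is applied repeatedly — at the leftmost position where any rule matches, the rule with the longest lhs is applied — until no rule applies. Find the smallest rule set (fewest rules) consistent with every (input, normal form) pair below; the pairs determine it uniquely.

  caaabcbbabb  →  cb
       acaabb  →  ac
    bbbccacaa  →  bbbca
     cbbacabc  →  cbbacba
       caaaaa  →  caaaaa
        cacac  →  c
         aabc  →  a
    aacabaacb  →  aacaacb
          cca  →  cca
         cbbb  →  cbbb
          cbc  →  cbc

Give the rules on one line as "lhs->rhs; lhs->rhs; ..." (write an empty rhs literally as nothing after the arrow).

ab->; abc->ba; baa->; cac->ba

  | caaabcbbabb => caababbabb => caabbabb => cababb => cabb => cb
  | acaabb => acab => ac
  | bbbccacaa => bbbcbaaa => bbbca
  | cbbacabc => cbbacba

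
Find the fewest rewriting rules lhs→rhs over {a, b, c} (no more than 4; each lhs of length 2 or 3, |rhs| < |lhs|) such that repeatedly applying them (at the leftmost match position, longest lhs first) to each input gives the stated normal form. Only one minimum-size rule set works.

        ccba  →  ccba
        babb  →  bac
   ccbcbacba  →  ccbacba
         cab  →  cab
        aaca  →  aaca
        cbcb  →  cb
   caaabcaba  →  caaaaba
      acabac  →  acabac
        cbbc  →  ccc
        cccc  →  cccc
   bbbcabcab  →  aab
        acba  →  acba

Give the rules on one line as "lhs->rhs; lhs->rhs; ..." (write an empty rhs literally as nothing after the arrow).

bb->c; bbb->b; bc->

  | ccba
  | babb => bac
  | ccbcbacba => ccbacba
  | cab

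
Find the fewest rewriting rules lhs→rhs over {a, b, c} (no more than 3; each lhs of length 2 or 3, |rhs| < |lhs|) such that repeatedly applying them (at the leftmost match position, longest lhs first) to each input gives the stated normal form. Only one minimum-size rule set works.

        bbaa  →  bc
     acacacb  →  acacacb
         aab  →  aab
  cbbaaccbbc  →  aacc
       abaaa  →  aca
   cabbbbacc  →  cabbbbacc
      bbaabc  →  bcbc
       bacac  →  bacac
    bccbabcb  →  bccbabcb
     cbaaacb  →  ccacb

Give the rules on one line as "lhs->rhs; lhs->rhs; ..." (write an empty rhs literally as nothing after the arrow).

baa->c; cbb->

  | bbaa => bc
  | acacacb
  | aab
  | cbbaaccbbc => aaccbbc => aacc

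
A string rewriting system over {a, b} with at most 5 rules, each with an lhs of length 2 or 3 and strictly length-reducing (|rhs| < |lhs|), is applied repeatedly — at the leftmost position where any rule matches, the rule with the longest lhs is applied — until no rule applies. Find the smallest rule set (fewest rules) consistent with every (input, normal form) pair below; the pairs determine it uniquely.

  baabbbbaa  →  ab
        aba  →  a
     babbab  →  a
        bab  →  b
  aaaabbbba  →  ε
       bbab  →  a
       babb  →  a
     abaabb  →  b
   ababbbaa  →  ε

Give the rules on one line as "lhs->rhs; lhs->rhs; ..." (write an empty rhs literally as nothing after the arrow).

aa->b; ba->; baa->ab; bb->a

  | baabbbbaa => abbbbbaa => aabbbaa => bbbbaa => abbaa => aaaa => baa => ab
  | aba => a
  | babbab => bbab => aab => bb => a
  | bab => b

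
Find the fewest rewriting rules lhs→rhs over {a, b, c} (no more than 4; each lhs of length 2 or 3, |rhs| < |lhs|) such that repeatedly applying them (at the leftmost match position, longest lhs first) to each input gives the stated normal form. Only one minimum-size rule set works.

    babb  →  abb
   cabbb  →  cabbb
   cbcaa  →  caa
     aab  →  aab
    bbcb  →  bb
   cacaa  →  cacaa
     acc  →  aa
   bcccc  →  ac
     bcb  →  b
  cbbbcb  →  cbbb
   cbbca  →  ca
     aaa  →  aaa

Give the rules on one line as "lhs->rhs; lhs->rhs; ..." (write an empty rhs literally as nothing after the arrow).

ba->a; bc->; cc->a

  | babb => abb
  | cabbb
  | cbcaa => caa
  | aab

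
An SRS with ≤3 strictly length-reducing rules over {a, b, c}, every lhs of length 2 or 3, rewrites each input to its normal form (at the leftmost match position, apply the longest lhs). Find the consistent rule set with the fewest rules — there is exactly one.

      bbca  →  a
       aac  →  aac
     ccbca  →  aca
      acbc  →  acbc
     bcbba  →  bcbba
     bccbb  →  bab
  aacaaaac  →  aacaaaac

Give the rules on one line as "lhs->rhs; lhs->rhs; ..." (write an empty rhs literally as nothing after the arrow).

bbc->; ccb->a

  | bbca => a
  | aac
  | ccbca => aca
  | acbc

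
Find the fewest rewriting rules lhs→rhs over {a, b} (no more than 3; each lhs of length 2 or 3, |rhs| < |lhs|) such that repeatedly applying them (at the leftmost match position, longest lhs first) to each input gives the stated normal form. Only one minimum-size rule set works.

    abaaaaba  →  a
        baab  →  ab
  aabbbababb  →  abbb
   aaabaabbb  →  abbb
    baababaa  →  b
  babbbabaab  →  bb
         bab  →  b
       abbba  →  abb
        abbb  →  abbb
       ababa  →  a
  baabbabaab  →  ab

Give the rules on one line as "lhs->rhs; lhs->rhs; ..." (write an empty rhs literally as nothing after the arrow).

aa->b; aab->a; ba->

  | abaaaaba => aaaaba => baaba => aba => a
  | baab => ab
  | aabbbababb => abbababb => abbabb => abbb
  | aaabaabbb => babaabbb => baabbb => abbb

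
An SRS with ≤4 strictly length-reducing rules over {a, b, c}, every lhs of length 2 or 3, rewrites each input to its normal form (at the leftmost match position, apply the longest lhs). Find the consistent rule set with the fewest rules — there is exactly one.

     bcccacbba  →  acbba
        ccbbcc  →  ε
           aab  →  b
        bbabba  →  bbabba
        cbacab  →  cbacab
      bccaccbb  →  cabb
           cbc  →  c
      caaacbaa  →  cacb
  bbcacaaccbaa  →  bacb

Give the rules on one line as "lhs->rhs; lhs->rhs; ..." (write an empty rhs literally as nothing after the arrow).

  | bcccacbba => ccacbba => acbba
  | ccbbcc => bbcc => bc => ε
  | aab => b
  | bbabba

aa->; bc->; cc->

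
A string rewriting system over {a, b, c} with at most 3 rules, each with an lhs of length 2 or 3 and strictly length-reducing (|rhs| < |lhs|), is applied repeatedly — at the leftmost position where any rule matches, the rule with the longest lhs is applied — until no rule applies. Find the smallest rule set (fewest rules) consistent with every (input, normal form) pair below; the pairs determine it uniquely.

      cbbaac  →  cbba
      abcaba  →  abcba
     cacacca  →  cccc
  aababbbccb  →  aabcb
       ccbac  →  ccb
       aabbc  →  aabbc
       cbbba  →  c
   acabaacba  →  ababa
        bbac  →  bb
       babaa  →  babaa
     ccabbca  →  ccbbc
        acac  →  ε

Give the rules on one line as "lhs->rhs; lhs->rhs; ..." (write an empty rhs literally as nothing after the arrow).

ac->; bbb->; ca->c

  | cbbaac => cbba
  | abcaba => abcba
  | cacacca => ccacca => cccca => cccc
  | aababbbccb => aabaccb => aabcb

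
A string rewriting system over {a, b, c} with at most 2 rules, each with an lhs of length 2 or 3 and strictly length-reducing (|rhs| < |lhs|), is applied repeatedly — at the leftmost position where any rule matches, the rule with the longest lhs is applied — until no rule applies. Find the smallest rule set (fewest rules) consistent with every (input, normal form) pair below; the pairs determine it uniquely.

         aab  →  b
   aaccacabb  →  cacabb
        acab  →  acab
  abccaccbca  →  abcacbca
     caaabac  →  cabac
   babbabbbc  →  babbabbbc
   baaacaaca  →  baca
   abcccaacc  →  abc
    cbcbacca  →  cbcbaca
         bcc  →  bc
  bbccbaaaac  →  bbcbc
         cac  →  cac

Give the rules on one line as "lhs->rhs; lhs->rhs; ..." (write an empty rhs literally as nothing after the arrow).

aa->; cc->c

  | aab => b
  | aaccacabb => ccacabb => cacabb
  | acab
  | abccaccbca => abcaccbca => abcacbca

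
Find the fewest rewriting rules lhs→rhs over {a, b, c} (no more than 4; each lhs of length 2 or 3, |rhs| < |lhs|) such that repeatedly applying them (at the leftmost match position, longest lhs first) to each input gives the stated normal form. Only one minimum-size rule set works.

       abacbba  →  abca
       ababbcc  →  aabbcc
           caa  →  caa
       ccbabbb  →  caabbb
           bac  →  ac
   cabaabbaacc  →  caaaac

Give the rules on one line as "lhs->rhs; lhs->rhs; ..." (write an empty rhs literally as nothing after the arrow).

acb->bc; acc->c; ba->a; ccb->ca

  | abacbba => aacbba => abcba => abca
  | ababbcc => aabbcc
  | caa
  | ccbabbb => caabbb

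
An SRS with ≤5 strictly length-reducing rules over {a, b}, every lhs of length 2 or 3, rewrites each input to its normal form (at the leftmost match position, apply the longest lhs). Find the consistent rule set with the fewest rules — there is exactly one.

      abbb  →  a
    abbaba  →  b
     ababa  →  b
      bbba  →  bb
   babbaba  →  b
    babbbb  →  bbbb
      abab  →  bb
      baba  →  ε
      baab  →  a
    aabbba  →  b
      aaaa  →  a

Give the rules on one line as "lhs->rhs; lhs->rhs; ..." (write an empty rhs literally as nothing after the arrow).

aa->a; ab->a; aba->b; ba->

  | abbb => abb => ab => a
  | abbaba => ababa => bba => b
  | ababa => bba => b
  | bbba => bb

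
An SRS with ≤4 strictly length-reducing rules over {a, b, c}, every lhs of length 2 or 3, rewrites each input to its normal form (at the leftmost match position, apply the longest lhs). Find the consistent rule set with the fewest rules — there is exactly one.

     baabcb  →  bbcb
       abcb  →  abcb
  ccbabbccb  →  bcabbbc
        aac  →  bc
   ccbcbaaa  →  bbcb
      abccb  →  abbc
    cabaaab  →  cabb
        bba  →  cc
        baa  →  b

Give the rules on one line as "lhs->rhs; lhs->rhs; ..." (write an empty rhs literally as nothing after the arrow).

  | baabcb => babcb => bbcb
  | abcb
  | ccbabbccb => bcabbccb => bcabbbc
  | aac => bc

aa->b; ba->b; bba->cc; ccb->bc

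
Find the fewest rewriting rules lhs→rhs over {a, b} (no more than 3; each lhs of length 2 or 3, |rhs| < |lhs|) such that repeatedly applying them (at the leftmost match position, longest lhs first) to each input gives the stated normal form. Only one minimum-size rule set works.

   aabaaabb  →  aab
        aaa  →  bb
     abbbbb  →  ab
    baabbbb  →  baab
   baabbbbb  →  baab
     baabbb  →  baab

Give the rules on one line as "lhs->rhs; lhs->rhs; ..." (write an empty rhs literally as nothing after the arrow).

  | aabaaabb => aabbbbb => aabbbb => aabbb => aabb => aab
  | aaa => bb
  | abbbbb => abbbb => abbb => abb => ab
  | baabbbb => baabbb => baabb => baab

aaa->bb; abb->ab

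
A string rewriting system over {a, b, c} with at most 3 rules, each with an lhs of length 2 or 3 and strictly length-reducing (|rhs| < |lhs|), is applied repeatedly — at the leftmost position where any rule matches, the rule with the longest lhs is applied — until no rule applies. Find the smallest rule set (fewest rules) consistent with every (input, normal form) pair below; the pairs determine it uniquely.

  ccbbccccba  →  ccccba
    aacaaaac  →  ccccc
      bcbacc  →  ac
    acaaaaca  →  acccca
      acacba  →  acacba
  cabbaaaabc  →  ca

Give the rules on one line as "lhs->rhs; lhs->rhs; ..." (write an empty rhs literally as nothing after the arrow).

aa->c; bac->a; bc->

  | ccbbccccba => ccbcccba => ccccba
  | aacaaaac => ccaaaac => cccaac => ccccc
  | bcbacc => bacc => ac
  | acaaaaca => accaaca => acccca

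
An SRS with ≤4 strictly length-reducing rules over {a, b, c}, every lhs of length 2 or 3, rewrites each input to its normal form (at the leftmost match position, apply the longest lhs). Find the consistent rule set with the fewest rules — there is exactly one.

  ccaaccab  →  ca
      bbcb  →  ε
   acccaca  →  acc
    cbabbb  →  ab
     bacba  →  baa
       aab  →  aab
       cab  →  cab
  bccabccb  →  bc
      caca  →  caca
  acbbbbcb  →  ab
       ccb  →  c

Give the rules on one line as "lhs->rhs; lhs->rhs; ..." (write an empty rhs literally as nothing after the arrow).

bb->; cb->; cca->c

  | ccaaccab => caccab => cacb => ca
  | bbcb => cb => ε
  | acccaca => accca => acc
  | cbabbb => abbb => ab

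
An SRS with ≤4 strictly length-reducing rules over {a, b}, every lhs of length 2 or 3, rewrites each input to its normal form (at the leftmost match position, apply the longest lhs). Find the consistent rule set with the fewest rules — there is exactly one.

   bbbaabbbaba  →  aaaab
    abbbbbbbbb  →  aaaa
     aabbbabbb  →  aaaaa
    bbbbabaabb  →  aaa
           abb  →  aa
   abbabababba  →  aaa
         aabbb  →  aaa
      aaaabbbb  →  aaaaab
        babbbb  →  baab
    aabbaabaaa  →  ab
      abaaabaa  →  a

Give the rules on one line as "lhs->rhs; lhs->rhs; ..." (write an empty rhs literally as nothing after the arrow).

  | bbbaabbbaba => aaabbbaba => aaaaaba => aaaab
  | abbbbbbbbb => aabbbbbb => aaabbb => aaaa
  | aabbbabbb => aaaabbb => aaaaa
  | bbbbabaabb => ababaabb => bbaabb => aabb => aaa

aba->b; bb->a; bba->a; bbb->a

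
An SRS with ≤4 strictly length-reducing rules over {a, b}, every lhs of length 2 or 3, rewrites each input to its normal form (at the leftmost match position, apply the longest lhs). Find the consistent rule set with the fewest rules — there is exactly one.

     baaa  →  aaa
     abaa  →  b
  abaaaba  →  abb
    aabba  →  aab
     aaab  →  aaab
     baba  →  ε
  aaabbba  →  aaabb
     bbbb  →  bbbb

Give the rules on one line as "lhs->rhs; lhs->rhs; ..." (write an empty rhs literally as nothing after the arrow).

aba->bb; ba->; baa->aa

  | baaa => aaa
  | abaa => bba => b
  | abaaaba => bbaaba => baaba => aaba => abb
  | aabba => aab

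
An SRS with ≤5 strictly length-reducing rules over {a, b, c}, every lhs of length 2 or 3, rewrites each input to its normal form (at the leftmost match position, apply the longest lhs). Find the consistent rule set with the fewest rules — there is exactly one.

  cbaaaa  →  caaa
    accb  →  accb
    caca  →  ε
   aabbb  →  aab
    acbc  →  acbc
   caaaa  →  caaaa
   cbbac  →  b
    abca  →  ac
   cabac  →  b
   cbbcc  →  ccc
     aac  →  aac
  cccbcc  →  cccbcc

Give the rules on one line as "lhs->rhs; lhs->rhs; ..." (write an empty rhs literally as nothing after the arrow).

ba->; bb->; bca->c; cac->b

  | cbaaaa => caaa
  | accb
  | caca => ba => ε
  | aabbb => aab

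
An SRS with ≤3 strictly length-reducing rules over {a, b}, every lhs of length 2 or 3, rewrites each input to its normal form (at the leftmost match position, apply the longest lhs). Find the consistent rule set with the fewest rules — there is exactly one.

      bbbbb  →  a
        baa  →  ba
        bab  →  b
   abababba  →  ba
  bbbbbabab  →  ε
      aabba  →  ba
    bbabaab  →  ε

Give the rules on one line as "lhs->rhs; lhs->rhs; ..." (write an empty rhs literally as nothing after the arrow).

  | bbbbb => abbb => bb => a
  | baa => ba
  | bab => b
  | abababba => ababba => abba => ba

aa->a; ab->; bb->a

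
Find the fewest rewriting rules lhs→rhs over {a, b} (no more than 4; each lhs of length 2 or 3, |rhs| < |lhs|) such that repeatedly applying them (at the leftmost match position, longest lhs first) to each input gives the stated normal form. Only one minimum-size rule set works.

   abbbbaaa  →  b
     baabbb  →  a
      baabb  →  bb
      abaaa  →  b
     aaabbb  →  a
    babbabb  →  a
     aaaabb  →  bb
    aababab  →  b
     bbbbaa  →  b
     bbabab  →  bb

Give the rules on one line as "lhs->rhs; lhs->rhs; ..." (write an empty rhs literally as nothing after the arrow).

  | abbbbaaa => bbbbaaa => abaaa => baaa => baa => ba => b
  | baabbb => babbb => bbb => a
  | baabb => babb => bb
  | abaaa => baaa => baa => ba => b

ab->b; ba->b; bab->b; bbb->a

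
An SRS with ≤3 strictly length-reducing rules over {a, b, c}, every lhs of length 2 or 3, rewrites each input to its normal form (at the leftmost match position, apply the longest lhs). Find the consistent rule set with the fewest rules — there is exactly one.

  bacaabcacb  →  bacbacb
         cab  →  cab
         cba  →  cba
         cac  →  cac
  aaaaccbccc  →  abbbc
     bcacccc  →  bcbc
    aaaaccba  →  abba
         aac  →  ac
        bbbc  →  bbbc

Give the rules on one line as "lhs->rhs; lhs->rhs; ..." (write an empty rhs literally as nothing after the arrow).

aa->a; abc->b; cc->b

  | bacaabcacb => bacabcacb => bacbacb
  | cab
  | cba
  | cac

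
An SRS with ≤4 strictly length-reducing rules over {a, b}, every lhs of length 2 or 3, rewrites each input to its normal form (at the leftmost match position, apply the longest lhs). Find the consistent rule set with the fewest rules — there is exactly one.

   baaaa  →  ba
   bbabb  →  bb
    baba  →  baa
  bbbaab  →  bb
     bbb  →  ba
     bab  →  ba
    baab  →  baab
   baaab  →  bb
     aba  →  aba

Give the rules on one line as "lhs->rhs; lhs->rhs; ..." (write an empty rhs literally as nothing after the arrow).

  | baaaa => ba
  | bbabb => bb
  | baba => baa
  | bbbaab => baaab => bb

aaa->; bab->ba; bba->; bbb->ba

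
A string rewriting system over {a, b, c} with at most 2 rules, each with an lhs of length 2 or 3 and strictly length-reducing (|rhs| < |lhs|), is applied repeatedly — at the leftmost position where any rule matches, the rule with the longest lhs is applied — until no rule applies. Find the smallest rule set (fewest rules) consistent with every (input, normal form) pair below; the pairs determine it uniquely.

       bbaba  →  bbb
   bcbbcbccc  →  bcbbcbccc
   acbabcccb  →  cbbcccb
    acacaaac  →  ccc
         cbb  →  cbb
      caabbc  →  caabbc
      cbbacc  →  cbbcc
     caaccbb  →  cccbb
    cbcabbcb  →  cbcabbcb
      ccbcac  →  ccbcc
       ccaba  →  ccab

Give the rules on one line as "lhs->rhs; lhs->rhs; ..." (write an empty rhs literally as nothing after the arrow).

ac->c; ba->b

  | bbaba => bbba => bbb
  | bcbbcbccc
  | acbabcccb => cbabcccb => cbbcccb
  | acacaaac => cacaaac => ccaaac => ccaac => ccac => ccc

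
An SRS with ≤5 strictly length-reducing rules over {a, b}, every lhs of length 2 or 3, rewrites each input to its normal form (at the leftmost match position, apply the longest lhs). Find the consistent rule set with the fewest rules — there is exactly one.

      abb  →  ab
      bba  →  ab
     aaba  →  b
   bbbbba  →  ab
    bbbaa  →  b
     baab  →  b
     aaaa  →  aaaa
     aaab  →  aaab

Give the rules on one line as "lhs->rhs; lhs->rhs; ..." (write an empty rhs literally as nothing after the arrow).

aba->ba; ba->b; bb->b; bba->ab

  | abb => ab
  | bba => ab
  | aaba => aba => ba => b
  | bbbbba => bbbba => bbba => bba => ab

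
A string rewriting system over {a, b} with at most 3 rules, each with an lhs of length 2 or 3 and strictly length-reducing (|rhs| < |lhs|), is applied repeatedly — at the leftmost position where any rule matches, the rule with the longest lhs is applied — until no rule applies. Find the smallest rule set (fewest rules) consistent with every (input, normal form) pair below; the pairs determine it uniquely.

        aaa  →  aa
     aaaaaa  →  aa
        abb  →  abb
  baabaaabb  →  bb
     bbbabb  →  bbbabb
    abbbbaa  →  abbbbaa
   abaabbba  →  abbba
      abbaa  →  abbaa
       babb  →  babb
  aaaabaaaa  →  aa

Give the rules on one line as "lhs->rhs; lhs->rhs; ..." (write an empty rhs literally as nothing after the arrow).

aaa->aa; aab->

  | aaa => aa
  | aaaaaa => aaaaa => aaaa => aaa => aa
  | abb
  | baabaaabb => baaabb => baabb => bb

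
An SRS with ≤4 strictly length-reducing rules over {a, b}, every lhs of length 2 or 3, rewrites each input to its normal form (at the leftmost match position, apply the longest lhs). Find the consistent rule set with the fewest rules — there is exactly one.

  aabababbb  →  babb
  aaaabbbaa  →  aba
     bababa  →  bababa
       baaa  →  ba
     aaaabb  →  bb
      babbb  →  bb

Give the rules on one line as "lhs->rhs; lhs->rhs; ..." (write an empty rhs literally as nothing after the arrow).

  | aabababbb => bababbb => babaab => babb
  | aaaabbbaa => aaabbbaa => aabbbaa => bbbaa => abaa => aba
  | bababa
  | baaa => baa => ba

aa->a; aab->b; bbb->ab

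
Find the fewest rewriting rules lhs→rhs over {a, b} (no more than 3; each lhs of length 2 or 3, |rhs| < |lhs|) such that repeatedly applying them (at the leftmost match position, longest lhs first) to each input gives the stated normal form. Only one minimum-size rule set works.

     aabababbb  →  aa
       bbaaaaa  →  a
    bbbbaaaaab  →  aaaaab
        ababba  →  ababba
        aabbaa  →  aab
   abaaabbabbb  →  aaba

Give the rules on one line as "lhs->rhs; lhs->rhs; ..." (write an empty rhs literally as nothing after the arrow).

  | aabababbb => aababaaa => aabaa => aa
  | bbaaaaa => baaa => a
  | bbbbaaaaab => aabaaaaab => aaaaab
  | ababba

baa->; bbb->aa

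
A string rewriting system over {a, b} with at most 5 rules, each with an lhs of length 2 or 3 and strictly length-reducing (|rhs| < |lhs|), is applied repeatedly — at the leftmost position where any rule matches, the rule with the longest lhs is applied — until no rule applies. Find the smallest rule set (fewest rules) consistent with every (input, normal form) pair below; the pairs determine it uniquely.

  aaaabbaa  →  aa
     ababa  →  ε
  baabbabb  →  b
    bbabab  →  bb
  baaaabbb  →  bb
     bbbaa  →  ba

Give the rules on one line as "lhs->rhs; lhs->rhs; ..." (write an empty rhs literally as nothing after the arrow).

aab->ab; ab->b; abb->; bba->

  | aaaabbaa => aaabbaa => aabbaa => abbaa => aa
  | ababa => baba => bba => ε
  | baabbabb => babbabb => babb => b
  | bbabab => bab => bb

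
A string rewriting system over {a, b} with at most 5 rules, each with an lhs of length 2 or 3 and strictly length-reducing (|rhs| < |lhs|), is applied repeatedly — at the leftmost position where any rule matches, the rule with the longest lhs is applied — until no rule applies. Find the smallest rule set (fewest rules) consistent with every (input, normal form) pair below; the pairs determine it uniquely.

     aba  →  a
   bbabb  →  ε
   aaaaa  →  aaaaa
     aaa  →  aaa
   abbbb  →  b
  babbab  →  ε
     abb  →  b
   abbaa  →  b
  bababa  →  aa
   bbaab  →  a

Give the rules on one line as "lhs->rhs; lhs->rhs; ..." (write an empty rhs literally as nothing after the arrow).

  | aba => a
  | bbabb => babb => ab => ε
  | aaaaa
  | aaa

ab->; ba->b; bab->a; bb->b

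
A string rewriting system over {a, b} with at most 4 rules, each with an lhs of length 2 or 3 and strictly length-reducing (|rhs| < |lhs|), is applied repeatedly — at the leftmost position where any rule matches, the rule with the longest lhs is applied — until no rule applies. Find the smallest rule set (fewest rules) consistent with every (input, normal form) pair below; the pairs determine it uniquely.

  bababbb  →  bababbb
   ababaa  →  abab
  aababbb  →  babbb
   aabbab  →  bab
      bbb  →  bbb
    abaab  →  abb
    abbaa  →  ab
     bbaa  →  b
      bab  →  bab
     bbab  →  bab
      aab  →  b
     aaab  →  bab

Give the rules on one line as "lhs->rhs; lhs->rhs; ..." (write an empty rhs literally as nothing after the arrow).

  | bababbb
  | ababaa => abab
  | aababbb => babbb
  | aabbab => bbab => bab

aa->; aaa->ba; bba->ba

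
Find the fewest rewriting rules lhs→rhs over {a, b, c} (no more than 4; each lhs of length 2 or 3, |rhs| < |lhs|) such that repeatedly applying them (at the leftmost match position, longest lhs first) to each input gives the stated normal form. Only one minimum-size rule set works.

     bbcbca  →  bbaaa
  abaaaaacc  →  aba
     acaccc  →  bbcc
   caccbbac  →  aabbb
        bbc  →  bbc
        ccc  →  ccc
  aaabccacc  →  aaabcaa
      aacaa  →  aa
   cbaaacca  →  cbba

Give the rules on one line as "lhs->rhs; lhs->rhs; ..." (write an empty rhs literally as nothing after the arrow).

aac->; ac->b; cbc->aa

  | bbcbca => bbaaa
  | abaaaaacc => abaaac => aba
  | acaccc => baccc => bbcc
  | caccbbac => cbcbbac => aabbac => aabbb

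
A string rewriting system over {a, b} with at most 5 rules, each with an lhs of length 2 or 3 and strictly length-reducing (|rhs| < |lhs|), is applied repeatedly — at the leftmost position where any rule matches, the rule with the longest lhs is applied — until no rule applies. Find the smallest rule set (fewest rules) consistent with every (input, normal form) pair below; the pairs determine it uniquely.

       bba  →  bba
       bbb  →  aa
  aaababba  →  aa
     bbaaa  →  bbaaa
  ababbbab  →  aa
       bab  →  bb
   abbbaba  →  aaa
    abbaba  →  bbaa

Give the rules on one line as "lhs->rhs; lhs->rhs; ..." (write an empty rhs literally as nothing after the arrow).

aab->a; ab->b; aba->aa; bbb->aa

  | bba
  | bbb => aa
  | aaababba => aaabba => aaba => aa
  | bbaaa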